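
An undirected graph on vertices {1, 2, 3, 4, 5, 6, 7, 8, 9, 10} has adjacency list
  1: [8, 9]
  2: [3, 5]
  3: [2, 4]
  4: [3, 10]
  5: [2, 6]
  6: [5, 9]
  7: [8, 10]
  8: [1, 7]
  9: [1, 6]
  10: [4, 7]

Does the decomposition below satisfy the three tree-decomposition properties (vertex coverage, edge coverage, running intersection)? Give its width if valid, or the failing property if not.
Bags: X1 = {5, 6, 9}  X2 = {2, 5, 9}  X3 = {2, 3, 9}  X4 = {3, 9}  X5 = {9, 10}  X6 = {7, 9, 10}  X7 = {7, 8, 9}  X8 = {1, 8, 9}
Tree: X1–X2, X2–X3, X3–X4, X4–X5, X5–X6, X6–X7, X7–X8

No — vertex 4 appears in no bag.

A tree decomposition must satisfy three properties: every vertex lies in some bag; for every edge, both endpoints lie together in some bag; and for every vertex, the bags containing it form a connected subtree. Here vertex 4 appears in no bag, so the decomposition is invalid.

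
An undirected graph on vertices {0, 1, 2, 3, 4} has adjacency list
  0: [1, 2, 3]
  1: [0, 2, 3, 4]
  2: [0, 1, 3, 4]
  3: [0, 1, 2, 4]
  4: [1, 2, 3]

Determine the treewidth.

3

A width-3 tree decomposition is:
Bags: B1 = {1, 2, 3, 4}  B2 = {0, 1, 2, 3}
Tree: B1–B2
Each bag holds 4 vertices, so the decomposition has width 3, which upper-bounds the treewidth. Conversely, {0, 1, 2, 3} is a clique of size 4, and the vertices of any clique must share a bag in every tree decomposition; so some bag has ≥ 4 vertices and tw(G) ≥ 3. Combining the bounds, tw(G) = 3.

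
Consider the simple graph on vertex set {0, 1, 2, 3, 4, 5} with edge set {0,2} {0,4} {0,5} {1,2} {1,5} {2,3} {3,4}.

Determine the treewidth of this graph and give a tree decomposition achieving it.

Treewidth 2.
Bags: B1 = {1, 2, 5}  B2 = {0, 2, 5}  B3 = {0, 2, 3}  B4 = {0, 3, 4}
Tree: B1–B2, B2–B3, B3–B4

The largest bag has 3 vertices, giving width 2; this decomposition certifies tw(G) ≤ 2. For the lower bound, G contains the cycle 1–5–0–2–1, so G is not a forest; only forests have treewidth ≤ 1, hence tw(G) ≥ 2. Hence tw(G) = 2 exactly.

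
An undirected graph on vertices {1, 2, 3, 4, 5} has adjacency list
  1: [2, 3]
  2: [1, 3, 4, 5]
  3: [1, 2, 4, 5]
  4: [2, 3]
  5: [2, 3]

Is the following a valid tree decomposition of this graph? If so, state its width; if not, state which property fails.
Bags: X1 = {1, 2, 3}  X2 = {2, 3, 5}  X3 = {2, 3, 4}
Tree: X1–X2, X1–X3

Yes; width 2.

Every vertex of G appears in some bag (union = {1, 2, 3, 4, 5}); every edge is covered by a bag; and for each vertex v the set of bags containing v is connected in the bag tree. The decomposition is therefore valid. The largest bag has 3 vertices, so the width is 2.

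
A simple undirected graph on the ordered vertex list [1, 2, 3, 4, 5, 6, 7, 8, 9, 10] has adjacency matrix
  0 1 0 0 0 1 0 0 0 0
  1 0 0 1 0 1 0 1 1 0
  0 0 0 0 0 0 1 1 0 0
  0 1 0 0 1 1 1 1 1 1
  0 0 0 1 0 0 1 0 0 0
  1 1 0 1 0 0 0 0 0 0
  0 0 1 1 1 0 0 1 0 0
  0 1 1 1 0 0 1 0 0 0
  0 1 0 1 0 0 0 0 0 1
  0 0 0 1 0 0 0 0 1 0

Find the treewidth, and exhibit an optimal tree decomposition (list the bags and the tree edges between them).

The largest bag has 3 vertices, giving width 2; this decomposition certifies tw(G) ≤ 2. On the other hand G contains the 3-clique {1, 2, 6}. A clique must lie in a single bag of any decomposition, so no decomposition can have width below 2. Therefore the treewidth is 2.

Treewidth 2.
One such decomposition:
Bags: B1 = {2, 4, 8}  B2 = {2, 4, 9}  B3 = {4, 7, 8}  B4 = {4, 5, 7}  B5 = {3, 7, 8}  B6 = {4, 9, 10}  B7 = {2, 4, 6}  B8 = {1, 2, 6}
Tree: B1–B2, B1–B3, B3–B4, B3–B5, B2–B6, B2–B7, B7–B8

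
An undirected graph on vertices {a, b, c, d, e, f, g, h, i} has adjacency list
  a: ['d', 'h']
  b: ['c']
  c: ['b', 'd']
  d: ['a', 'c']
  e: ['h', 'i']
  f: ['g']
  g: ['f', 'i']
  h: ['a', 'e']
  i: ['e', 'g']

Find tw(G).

A width-1 tree decomposition is:
Bags: B1 = {f, g}  B2 = {g, i}  B3 = {e, i}  B4 = {e, h}  B5 = {a, h}  B6 = {a, d}  B7 = {c, d}  B8 = {b, c}
Tree: B1–B2, B2–B3, B3–B4, B4–B5, B5–B6, B6–B7, B7–B8
Every bag has size at most 2, so the width is 2 − 1 = 1 and tw(G) ≤ 1. Any graph with an edge has treewidth ≥ 1, and G has the edge f–g. Therefore the treewidth is 1.

1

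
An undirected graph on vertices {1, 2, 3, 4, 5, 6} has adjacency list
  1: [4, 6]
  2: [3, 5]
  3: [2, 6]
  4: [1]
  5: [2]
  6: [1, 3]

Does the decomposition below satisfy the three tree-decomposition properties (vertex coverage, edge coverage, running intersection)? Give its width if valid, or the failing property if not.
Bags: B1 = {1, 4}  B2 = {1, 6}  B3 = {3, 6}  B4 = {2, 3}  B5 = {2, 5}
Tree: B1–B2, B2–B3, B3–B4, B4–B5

Every vertex of G appears in some bag (union = {1, 2, 3, 4, 5, 6}); every edge is covered by a bag; and for each vertex v the set of bags containing v is connected in the bag tree. The decomposition is therefore valid. The largest bag has 2 vertices, so the width is 1.

Yes; width 1.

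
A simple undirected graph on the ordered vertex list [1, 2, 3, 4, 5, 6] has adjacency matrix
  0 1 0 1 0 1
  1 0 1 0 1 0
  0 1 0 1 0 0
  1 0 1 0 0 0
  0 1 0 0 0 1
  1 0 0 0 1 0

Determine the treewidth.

A width-2 tree decomposition is:
Bags: B1 = {1, 5, 6}  B2 = {1, 2, 5}  B3 = {1, 2, 4}  B4 = {2, 3, 4}
Tree: B1–B2, B2–B3, B3–B4
The largest bag has 3 vertices, giving width 2; this decomposition certifies tw(G) ≤ 2. For the lower bound, G contains the cycle 6–5–2–1–6, so G is not a forest; only forests have treewidth ≤ 1, hence tw(G) ≥ 2. The upper and lower bounds meet at 2, so that is the treewidth.

2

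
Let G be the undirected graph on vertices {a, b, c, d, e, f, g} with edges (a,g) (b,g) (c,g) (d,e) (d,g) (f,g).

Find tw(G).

1

A width-1 tree decomposition is:
Bags: B1 = {f, g}  B2 = {c, g}  B3 = {b, g}  B4 = {d, g}  B5 = {a, g}  B6 = {d, e}
Tree: B1–B2, B2–B3, B3–B4, B4–B5, B4–B6
Every bag has size at most 2, so the width is 2 − 1 = 1 and tw(G) ≤ 1. G has an edge, so its treewidth is at least 1. The upper and lower bounds meet at 1, so that is the treewidth.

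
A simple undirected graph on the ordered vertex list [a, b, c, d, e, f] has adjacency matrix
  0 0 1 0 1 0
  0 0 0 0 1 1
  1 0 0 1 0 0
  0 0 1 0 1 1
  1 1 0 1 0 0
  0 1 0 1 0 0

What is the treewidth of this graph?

A width-2 tree decomposition is:
Bags: B1 = {b, d, f}  B2 = {b, d, e}  B3 = {c, d, e}  B4 = {a, c, e}
Tree: B1–B2, B2–B3, B3–B4
Every bag has size at most 3, so the width is 3 − 1 = 2 and tw(G) ≤ 2. Since f–b–e–d–f is a cycle in G, G is not acyclic. Forests are exactly the graphs of treewidth ≤ 1, so tw(G) ≥ 2. The upper and lower bounds meet at 2, so that is the treewidth.

2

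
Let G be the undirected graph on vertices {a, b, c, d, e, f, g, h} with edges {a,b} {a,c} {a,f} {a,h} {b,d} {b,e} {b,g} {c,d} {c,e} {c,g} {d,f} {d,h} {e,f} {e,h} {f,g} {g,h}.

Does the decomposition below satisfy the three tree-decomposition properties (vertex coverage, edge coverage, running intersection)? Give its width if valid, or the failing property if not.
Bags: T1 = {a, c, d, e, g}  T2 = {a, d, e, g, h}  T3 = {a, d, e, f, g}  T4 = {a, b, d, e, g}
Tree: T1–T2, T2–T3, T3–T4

Every vertex of G appears in some bag (union = {a, b, c, d, e, f, g, h}); every edge is covered by a bag; and for each vertex v the set of bags containing v is connected in the bag tree. The decomposition is therefore valid. The largest bag has 5 vertices, so the width is 4.

Yes; width 4.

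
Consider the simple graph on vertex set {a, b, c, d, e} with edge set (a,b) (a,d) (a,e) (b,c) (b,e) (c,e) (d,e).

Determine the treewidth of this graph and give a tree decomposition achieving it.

Every bag has size at most 3, so the width is 3 − 1 = 2 and tw(G) ≤ 2. Conversely, {b, c, e} is a clique of size 3, and the vertices of any clique must share a bag in every tree decomposition; so some bag has ≥ 3 vertices and tw(G) ≥ 2. Hence tw(G) = 2 exactly.

Treewidth 2.
One such decomposition:
Bags: B1 = {b, c, e}  B2 = {a, b, e}  B3 = {a, d, e}
Tree: B1–B2, B2–B3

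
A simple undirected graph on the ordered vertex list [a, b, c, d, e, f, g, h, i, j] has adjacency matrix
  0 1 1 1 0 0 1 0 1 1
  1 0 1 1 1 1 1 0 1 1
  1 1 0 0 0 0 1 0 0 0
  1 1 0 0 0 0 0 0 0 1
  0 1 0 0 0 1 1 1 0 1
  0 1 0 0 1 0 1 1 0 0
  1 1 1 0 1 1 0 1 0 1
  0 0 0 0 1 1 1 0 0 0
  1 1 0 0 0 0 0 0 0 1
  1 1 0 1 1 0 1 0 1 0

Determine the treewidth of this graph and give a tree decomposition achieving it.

The largest bag has 4 vertices, giving width 3; this decomposition certifies tw(G) ≤ 3. For the lower bound, the 4 vertices {e, f, g, h} are pairwise adjacent, and any tree decomposition puts a clique entirely inside one bag — forcing width ≥ 3. The upper and lower bounds meet at 3, so that is the treewidth.

Treewidth 3.
Bags: B1 = {a, b, g, j}  B2 = {b, e, g, j}  B3 = {a, b, c, g}  B4 = {a, b, i, j}  B5 = {b, e, f, g}  B6 = {e, f, g, h}  B7 = {a, b, d, j}
Tree: B1–B2, B1–B3, B1–B4, B2–B5, B5–B6, B1–B7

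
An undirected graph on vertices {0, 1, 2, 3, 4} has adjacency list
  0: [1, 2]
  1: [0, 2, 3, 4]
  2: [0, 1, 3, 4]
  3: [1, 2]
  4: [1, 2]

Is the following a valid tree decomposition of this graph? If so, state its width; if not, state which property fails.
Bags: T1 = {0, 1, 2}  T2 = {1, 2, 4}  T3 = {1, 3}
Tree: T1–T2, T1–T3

A tree decomposition must satisfy three properties: every vertex lies in some bag; for every edge, both endpoints lie together in some bag; and for every vertex, the bags containing it form a connected subtree. Here edge (2,3) lies in no bag, so the decomposition is invalid.

No — edge (2,3) lies in no bag.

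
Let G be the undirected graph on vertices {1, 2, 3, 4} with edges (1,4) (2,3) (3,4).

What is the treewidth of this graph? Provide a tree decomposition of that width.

Each bag holds 2 vertices, so the decomposition has width 1, which upper-bounds the treewidth. G has an edge, so its treewidth is at least 1. Therefore the treewidth is 1.

Treewidth 1.
One such decomposition:
Bags: B1 = {2, 3}  B2 = {3, 4}  B3 = {1, 4}
Tree: B1–B2, B2–B3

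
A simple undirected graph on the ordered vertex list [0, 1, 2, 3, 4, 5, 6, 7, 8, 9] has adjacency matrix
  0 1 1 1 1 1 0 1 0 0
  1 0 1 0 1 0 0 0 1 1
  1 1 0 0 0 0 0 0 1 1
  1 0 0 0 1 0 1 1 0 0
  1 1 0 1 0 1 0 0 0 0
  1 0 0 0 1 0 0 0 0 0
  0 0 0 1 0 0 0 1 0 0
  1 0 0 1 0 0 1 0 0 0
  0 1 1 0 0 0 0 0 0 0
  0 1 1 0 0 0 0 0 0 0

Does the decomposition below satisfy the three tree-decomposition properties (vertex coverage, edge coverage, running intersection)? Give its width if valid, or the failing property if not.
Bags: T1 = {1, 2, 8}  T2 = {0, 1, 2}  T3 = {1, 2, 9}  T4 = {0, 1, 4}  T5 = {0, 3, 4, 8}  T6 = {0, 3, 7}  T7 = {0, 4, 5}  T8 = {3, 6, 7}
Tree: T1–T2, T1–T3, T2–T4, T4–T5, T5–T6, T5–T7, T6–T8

A tree decomposition must satisfy three properties: every vertex lies in some bag; for every edge, both endpoints lie together in some bag; and for every vertex, the bags containing it form a connected subtree. Here bags containing vertex 8 are not connected in the tree, so the decomposition is invalid.

No — bags containing vertex 8 are not connected in the tree.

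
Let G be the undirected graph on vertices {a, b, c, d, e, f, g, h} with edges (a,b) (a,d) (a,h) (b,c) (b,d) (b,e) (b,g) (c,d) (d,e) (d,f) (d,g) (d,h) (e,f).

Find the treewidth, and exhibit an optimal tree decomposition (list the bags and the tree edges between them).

Each bag holds 3 vertices, so the decomposition has width 2, which upper-bounds the treewidth. For the lower bound, the 3 vertices {a, d, h} are pairwise adjacent, and any tree decomposition puts a clique entirely inside one bag — forcing width ≥ 2. Therefore the treewidth is 2.

Treewidth 2.
One optimal decomposition is:
Bags: B1 = {b, c, d}  B2 = {b, d, e}  B3 = {b, d, g}  B4 = {a, b, d}  B5 = {d, e, f}  B6 = {a, d, h}
Tree: B1–B2, B1–B3, B3–B4, B2–B5, B4–B6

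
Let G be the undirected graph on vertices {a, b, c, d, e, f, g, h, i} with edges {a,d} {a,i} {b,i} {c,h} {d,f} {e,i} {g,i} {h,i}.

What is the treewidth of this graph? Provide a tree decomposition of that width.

Treewidth 1.
One such decomposition:
Bags: B1 = {g, i}  B2 = {h, i}  B3 = {a, i}  B4 = {a, d}  B5 = {d, f}  B6 = {c, h}  B7 = {b, i}  B8 = {e, i}
Tree: B1–B2, B1–B3, B3–B4, B4–B5, B2–B6, B2–B7, B2–B8

Each bag holds 2 vertices, so the decomposition has width 1, which upper-bounds the treewidth. Any graph with an edge has treewidth ≥ 1, and G has the edge i–g. Combining the bounds, tw(G) = 1.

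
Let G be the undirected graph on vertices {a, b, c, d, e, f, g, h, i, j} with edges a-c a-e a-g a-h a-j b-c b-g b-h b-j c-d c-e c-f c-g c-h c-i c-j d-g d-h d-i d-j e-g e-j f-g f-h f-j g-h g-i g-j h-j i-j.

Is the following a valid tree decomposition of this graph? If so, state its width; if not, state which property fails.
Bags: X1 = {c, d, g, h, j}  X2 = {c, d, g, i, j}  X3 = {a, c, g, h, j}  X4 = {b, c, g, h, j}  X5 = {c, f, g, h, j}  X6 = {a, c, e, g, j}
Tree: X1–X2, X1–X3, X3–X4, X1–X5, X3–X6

Yes; width 4.

Vertex coverage: the bags together contain {a, b, c, d, e, f, g, h, i, j}, the full vertex set. Edge coverage: each edge of G has both endpoints in at least one bag. Running intersection: for every vertex, the bags containing it form a connected subtree. All three properties hold, so this is a valid tree decomposition of width max|bag| − 1 = 4, and hence tw(G) ≤ 4.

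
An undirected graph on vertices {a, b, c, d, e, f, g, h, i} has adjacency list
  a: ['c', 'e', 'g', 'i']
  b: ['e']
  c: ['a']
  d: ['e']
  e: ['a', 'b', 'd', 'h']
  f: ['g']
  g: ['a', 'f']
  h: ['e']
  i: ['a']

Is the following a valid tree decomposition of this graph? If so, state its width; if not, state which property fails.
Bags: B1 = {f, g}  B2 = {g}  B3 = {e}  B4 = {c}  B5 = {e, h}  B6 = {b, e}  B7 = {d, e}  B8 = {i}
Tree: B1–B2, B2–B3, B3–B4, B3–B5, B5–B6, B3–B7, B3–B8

No — vertex a appears in no bag.

A tree decomposition must satisfy three properties: every vertex lies in some bag; for every edge, both endpoints lie together in some bag; and for every vertex, the bags containing it form a connected subtree. Here vertex a appears in no bag, so the decomposition is invalid.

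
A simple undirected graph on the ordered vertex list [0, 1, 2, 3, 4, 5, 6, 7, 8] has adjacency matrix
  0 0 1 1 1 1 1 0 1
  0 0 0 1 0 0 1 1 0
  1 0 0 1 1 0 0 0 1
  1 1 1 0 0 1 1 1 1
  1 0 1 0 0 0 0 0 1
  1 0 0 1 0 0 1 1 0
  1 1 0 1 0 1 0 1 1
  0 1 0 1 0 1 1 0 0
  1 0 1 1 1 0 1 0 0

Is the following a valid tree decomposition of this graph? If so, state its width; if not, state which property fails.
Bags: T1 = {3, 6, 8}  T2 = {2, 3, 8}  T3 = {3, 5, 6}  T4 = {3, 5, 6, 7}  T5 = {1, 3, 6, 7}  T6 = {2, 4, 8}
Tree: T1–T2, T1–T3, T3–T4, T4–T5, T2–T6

A tree decomposition must satisfy three properties: every vertex lies in some bag; for every edge, both endpoints lie together in some bag; and for every vertex, the bags containing it form a connected subtree. Here vertex 0 appears in no bag, so the decomposition is invalid.

No — vertex 0 appears in no bag.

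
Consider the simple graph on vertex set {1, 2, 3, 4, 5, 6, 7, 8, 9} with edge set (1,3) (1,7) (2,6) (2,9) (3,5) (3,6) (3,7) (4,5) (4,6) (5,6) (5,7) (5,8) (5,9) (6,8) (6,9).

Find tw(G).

2

A width-2 tree decomposition is:
Bags: B1 = {3, 5, 6}  B2 = {4, 5, 6}  B3 = {5, 6, 8}  B4 = {5, 6, 9}  B5 = {2, 6, 9}  B6 = {3, 5, 7}  B7 = {1, 3, 7}
Tree: B1–B2, B1–B3, B1–B4, B4–B5, B1–B6, B6–B7
Each bag holds 3 vertices, so the decomposition has width 2, which upper-bounds the treewidth. For the lower bound, the 3 vertices {1, 3, 7} are pairwise adjacent, and any tree decomposition puts a clique entirely inside one bag — forcing width ≥ 2. Combining the bounds, tw(G) = 2.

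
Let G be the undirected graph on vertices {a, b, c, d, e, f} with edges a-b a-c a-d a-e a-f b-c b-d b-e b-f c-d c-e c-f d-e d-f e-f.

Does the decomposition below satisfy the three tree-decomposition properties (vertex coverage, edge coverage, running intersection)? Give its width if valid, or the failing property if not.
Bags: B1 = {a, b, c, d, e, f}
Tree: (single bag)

Yes; width 5.

Every vertex of G appears in some bag (union = {a, b, c, d, e, f}); every edge is covered by a bag; and for each vertex v the set of bags containing v is connected in the bag tree. The decomposition is therefore valid. The largest bag has 6 vertices, so the width is 5.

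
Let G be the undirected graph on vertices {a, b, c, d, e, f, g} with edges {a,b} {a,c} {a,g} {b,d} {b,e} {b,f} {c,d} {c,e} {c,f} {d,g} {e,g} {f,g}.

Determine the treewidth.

3

A width-3 tree decomposition is:
Bags: B1 = {b, c, f, g}  B2 = {a, b, c, g}  B3 = {b, c, e, g}  B4 = {b, c, d, g}
Tree: B1–B2, B2–B3, B3–B4
Every bag has size at most 4, so the width is 4 − 1 = 3 and tw(G) ≤ 3. For the lower bound: the 4 vertex sets {c,f}, {a,g}, {b}, {e} are disjoint, each induces a connected subgraph, and every pair is joined by at least one edge of G. Contracting each set to a single vertex therefore yields K_{4} as a minor, and since treewidth is minor-monotone, tw(G) ≥ tw(K_{4}) = 3. Hence tw(G) = 3 exactly.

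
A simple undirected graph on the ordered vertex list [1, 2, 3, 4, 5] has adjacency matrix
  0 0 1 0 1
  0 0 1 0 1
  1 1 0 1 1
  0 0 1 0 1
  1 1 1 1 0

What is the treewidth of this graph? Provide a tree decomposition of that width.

Treewidth 2.
One such decomposition:
Bags: B1 = {1, 3, 5}  B2 = {2, 3, 5}  B3 = {3, 4, 5}
Tree: B1–B2, B2–B3

Each bag holds 3 vertices, so the decomposition has width 2, which upper-bounds the treewidth. Conversely, {1, 3, 5} is a clique of size 3, and the vertices of any clique must share a bag in every tree decomposition; so some bag has ≥ 3 vertices and tw(G) ≥ 2. The upper and lower bounds meet at 2, so that is the treewidth.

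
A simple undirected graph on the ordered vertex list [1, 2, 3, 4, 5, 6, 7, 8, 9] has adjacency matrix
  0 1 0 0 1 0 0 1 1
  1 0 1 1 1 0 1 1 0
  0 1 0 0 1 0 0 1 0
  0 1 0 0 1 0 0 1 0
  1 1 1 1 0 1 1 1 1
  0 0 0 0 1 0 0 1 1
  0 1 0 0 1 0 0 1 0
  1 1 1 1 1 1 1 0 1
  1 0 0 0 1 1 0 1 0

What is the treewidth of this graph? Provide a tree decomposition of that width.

Each bag holds 4 vertices, so the decomposition has width 3, which upper-bounds the treewidth. For the lower bound, the 4 vertices {1, 5, 8, 9} are pairwise adjacent, and any tree decomposition puts a clique entirely inside one bag — forcing width ≥ 3. Therefore the treewidth is 3.

Treewidth 3.
One such decomposition:
Bags: B1 = {1, 5, 8, 9}  B2 = {1, 2, 5, 8}  B3 = {2, 3, 5, 8}  B4 = {2, 4, 5, 8}  B5 = {2, 5, 7, 8}  B6 = {5, 6, 8, 9}
Tree: B1–B2, B2–B3, B3–B4, B4–B5, B1–B6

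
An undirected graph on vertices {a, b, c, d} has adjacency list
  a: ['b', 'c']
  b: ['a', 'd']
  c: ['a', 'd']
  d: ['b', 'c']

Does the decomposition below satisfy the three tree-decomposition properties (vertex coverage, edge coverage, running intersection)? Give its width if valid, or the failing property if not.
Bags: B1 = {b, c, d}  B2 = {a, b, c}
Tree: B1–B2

Checking the three conditions: (i) the bags cover all of {a, b, c, d}; (ii) for each edge, some bag contains both endpoints; (iii) the bags containing any fixed vertex form a subtree. All hold, so the decomposition is valid with width 3 − 1 = 2.

Yes; width 2.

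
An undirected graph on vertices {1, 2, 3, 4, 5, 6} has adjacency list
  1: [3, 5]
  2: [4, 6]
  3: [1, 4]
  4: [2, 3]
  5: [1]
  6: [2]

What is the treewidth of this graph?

A width-1 tree decomposition is:
Bags: B1 = {2, 6}  B2 = {2, 4}  B3 = {3, 4}  B4 = {1, 3}  B5 = {1, 5}
Tree: B1–B2, B2–B3, B3–B4, B4–B5
The largest bag has 2 vertices, giving width 1; this decomposition certifies tw(G) ≤ 1. Any graph with an edge has treewidth ≥ 1, and G has the edge 6–2. The upper and lower bounds meet at 1, so that is the treewidth.

1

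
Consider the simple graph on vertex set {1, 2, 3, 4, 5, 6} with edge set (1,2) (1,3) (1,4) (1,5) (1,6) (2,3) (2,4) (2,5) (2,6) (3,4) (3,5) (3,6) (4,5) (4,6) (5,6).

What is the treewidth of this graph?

A width-5 tree decomposition is:
Bags: B1 = {1, 2, 3, 4, 5, 6}
Tree: (single bag)
A single bag containing all 6 vertices is trivially a valid decomposition of width 5. For the lower bound, the 6 vertices {1, 2, 3, 4, 5, 6} are pairwise adjacent, and any tree decomposition puts a clique entirely inside one bag — forcing width ≥ 5. The upper and lower bounds meet at 5, so that is the treewidth.

5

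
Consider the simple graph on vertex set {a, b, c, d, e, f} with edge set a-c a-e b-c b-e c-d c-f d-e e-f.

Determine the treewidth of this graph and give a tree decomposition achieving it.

Treewidth 2.
One such decomposition:
Bags: B1 = {c, d, e}  B2 = {c, e, f}  B3 = {a, c, e}  B4 = {b, c, e}
Tree: B1–B2, B2–B3, B3–B4

Every bag has size at most 3, so the width is 3 − 1 = 2 and tw(G) ≤ 2. The edges d–e–f–c–d form a cycle, so G is not a tree and its treewidth is at least 2. Therefore the treewidth is 2.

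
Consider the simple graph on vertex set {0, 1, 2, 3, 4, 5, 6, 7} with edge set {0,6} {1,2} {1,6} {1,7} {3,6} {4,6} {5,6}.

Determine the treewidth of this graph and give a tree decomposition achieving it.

Treewidth 1.
One such decomposition:
Bags: B1 = {3, 6}  B2 = {1, 6}  B3 = {1, 7}  B4 = {5, 6}  B5 = {1, 2}  B6 = {0, 6}  B7 = {4, 6}
Tree: B1–B2, B2–B3, B1–B4, B3–B5, B4–B6, B2–B7

Each bag holds 2 vertices, so the decomposition has width 1, which upper-bounds the treewidth. G has an edge, so its treewidth is at least 1. Therefore the treewidth is 1.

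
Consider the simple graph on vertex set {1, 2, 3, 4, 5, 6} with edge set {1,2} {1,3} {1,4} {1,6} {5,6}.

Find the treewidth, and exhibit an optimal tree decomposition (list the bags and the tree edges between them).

Treewidth 1.
One optimal decomposition is:
Bags: B1 = {1, 2}  B2 = {1, 3}  B3 = {1, 6}  B4 = {5, 6}  B5 = {1, 4}
Tree: B1–B2, B1–B3, B3–B4, B1–B5

Each bag holds 2 vertices, so the decomposition has width 1, which upper-bounds the treewidth. G has an edge, so its treewidth is at least 1. The upper and lower bounds meet at 1, so that is the treewidth.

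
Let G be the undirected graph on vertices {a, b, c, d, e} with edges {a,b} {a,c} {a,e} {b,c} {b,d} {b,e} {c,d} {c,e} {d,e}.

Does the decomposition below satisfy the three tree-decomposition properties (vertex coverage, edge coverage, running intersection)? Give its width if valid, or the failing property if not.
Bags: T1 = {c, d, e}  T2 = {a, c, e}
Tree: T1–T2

No — vertex b appears in no bag.

A tree decomposition must satisfy three properties: every vertex lies in some bag; for every edge, both endpoints lie together in some bag; and for every vertex, the bags containing it form a connected subtree. Here vertex b appears in no bag, so the decomposition is invalid.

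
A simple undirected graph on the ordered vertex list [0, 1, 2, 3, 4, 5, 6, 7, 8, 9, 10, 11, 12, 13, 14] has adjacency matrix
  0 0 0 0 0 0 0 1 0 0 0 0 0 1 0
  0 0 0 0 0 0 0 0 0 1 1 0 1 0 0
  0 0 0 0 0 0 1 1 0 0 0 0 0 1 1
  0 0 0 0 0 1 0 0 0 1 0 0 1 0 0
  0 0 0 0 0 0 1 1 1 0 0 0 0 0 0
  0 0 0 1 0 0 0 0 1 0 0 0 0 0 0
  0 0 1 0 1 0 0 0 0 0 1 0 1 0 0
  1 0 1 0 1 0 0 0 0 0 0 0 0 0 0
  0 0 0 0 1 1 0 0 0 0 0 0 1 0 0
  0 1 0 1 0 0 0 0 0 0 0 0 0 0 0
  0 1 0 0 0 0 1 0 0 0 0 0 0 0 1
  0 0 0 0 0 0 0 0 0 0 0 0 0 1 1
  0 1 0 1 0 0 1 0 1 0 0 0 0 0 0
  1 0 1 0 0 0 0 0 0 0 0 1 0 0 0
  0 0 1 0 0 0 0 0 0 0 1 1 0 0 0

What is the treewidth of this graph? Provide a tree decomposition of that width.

Each bag holds 4 vertices, so the decomposition has width 3, which upper-bounds the treewidth. For the lower bound: the 4 vertex sets {0,11,13}, {14}, {2}, {4,6,7,10} are disjoint, each induces a connected subgraph, and every pair is joined by at least one edge of G. Contracting each set to a single vertex therefore yields K_{4} as a minor, and since treewidth is minor-monotone, tw(G) ≥ tw(K_{4}) = 3. The upper and lower bounds meet at 3, so that is the treewidth.

Treewidth 3.
Bags: B1 = {0, 11, 13, 14}  B2 = {0, 2, 13, 14}  B3 = {0, 2, 7, 14}  B4 = {2, 7, 10, 14}  B5 = {2, 6, 7, 10}  B6 = {4, 6, 7, 10}  B7 = {1, 4, 6, 10}  B8 = {1, 4, 6, 12}  B9 = {1, 4, 8, 12}  B10 = {1, 8, 9, 12}  B11 = {3, 8, 9, 12}  B12 = {3, 5, 8, 9}
Tree: B1–B2, B2–B3, B3–B4, B4–B5, B5–B6, B6–B7, B7–B8, B8–B9, B9–B10, B10–B11, B11–B12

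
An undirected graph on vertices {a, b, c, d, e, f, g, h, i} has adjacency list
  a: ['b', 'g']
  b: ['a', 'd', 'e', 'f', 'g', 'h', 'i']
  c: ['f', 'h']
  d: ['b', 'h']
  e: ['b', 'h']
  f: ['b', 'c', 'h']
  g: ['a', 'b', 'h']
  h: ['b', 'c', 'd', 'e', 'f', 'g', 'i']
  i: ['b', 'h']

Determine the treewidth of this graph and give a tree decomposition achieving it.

Treewidth 2.
One optimal decomposition is:
Bags: B1 = {b, f, h}  B2 = {b, g, h}  B3 = {a, b, g}  B4 = {c, f, h}  B5 = {b, e, h}  B6 = {b, d, h}  B7 = {b, h, i}
Tree: B1–B2, B2–B3, B1–B4, B1–B5, B1–B6, B5–B7

Every bag has size at most 3, so the width is 3 − 1 = 2 and tw(G) ≤ 2. For the lower bound, the 3 vertices {c, f, h} are pairwise adjacent, and any tree decomposition puts a clique entirely inside one bag — forcing width ≥ 2. Therefore the treewidth is 2.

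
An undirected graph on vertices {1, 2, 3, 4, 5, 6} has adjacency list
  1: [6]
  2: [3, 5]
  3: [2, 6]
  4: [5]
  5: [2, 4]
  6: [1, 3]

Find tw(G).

A width-1 tree decomposition is:
Bags: B1 = {4, 5}  B2 = {2, 5}  B3 = {2, 3}  B4 = {3, 6}  B5 = {1, 6}
Tree: B1–B2, B2–B3, B3–B4, B4–B5
Every bag has size at most 2, so the width is 2 − 1 = 1 and tw(G) ≤ 1. Any graph with an edge has treewidth ≥ 1, and G has the edge 4–5. Combining the bounds, tw(G) = 1.

1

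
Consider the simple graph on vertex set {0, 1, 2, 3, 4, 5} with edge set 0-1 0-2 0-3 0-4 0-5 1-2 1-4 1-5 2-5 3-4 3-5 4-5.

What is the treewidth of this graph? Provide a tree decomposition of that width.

The largest bag has 4 vertices, giving width 3; this decomposition certifies tw(G) ≤ 3. On the other hand G contains the 4-clique {0, 1, 2, 5}. A clique must lie in a single bag of any decomposition, so no decomposition can have width below 3. Hence tw(G) = 3 exactly.

Treewidth 3.
Bags: B1 = {0, 1, 4, 5}  B2 = {0, 1, 2, 5}  B3 = {0, 3, 4, 5}
Tree: B1–B2, B1–B3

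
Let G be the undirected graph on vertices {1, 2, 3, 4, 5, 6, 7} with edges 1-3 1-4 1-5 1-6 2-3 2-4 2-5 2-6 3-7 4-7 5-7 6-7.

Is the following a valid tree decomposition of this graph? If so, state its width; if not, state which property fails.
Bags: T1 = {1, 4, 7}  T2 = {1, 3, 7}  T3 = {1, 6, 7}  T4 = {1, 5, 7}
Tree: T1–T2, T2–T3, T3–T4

No — vertex 2 appears in no bag.

A tree decomposition must satisfy three properties: every vertex lies in some bag; for every edge, both endpoints lie together in some bag; and for every vertex, the bags containing it form a connected subtree. Here vertex 2 appears in no bag, so the decomposition is invalid.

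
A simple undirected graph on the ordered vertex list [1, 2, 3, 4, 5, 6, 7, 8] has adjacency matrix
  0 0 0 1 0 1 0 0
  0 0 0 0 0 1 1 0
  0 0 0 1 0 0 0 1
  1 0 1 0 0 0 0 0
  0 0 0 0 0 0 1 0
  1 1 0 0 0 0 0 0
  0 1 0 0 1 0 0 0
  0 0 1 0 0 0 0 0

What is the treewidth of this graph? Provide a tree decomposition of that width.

Each bag holds 2 vertices, so the decomposition has width 1, which upper-bounds the treewidth. G has an edge, so its treewidth is at least 1. Therefore the treewidth is 1.

Treewidth 1.
One optimal decomposition is:
Bags: B1 = {3, 8}  B2 = {3, 4}  B3 = {1, 4}  B4 = {1, 6}  B5 = {2, 6}  B6 = {2, 7}  B7 = {5, 7}
Tree: B1–B2, B2–B3, B3–B4, B4–B5, B5–B6, B6–B7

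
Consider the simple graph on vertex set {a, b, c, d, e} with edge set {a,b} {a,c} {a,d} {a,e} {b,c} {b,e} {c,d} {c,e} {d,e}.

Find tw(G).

A width-3 tree decomposition is:
Bags: B1 = {a, b, c, e}  B2 = {a, c, d, e}
Tree: B1–B2
The largest bag has 4 vertices, giving width 3; this decomposition certifies tw(G) ≤ 3. Conversely, {a, c, d, e} is a clique of size 4, and the vertices of any clique must share a bag in every tree decomposition; so some bag has ≥ 4 vertices and tw(G) ≥ 3. Hence tw(G) = 3 exactly.

3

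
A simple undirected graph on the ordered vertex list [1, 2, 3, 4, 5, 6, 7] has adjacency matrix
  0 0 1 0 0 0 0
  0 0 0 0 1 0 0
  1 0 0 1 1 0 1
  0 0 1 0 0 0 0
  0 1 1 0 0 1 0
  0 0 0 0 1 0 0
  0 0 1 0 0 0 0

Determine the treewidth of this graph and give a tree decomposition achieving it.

The largest bag has 2 vertices, giving width 1; this decomposition certifies tw(G) ≤ 1. Any graph with an edge has treewidth ≥ 1, and G has the edge 5–2. Combining the bounds, tw(G) = 1.

Treewidth 1.
Bags: B1 = {2, 5}  B2 = {3, 5}  B3 = {3, 4}  B4 = {1, 3}  B5 = {3, 7}  B6 = {5, 6}
Tree: B1–B2, B2–B3, B2–B4, B2–B5, B2–B6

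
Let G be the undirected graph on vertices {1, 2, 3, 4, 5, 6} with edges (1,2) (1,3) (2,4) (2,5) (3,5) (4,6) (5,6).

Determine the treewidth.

2

A width-2 tree decomposition is:
Bags: B1 = {2, 4, 6}  B2 = {2, 5, 6}  B3 = {1, 2, 5}  B4 = {1, 3, 5}
Tree: B1–B2, B2–B3, B3–B4
The largest bag has 3 vertices, giving width 2; this decomposition certifies tw(G) ≤ 2. Since 4–6–5–2–4 is a cycle in G, G is not acyclic. Forests are exactly the graphs of treewidth ≤ 1, so tw(G) ≥ 2. Therefore the treewidth is 2.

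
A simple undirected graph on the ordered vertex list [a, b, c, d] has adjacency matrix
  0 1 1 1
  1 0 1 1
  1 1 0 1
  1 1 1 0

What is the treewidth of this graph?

3

A width-3 tree decomposition is:
Bags: B1 = {a, b, c, d}
Tree: (single bag)
With just one bag of size 4, the width is 4 − 1 = 3, so tw(G) ≤ 3. On the other hand G contains the 4-clique {a, b, c, d}. A clique must lie in a single bag of any decomposition, so no decomposition can have width below 3. The upper and lower bounds meet at 3, so that is the treewidth.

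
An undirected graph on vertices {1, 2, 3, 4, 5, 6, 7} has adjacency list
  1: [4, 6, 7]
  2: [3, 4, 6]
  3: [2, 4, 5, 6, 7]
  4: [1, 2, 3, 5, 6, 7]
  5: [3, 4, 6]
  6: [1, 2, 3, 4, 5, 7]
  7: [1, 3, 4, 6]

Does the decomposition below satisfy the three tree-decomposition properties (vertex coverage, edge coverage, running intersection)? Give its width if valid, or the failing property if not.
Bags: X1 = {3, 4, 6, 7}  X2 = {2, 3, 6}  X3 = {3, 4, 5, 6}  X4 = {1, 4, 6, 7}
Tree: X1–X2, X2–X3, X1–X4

No — edge (4,2) lies in no bag.

A tree decomposition must satisfy three properties: every vertex lies in some bag; for every edge, both endpoints lie together in some bag; and for every vertex, the bags containing it form a connected subtree. Here edge (4,2) lies in no bag, so the decomposition is invalid.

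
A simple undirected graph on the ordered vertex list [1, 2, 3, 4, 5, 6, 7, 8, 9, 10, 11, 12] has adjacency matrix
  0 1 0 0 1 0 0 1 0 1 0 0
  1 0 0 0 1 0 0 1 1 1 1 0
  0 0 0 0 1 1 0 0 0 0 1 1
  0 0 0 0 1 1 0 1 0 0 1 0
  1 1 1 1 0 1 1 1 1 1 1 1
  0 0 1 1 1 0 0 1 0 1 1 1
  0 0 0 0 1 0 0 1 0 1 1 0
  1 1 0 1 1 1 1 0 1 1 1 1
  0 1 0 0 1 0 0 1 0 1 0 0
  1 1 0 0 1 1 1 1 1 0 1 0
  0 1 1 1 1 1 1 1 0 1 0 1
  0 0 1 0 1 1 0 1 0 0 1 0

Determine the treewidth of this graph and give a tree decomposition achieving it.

The largest bag has 5 vertices, giving width 4; this decomposition certifies tw(G) ≤ 4. Conversely, {1, 2, 5, 8, 10} is a clique of size 5, and the vertices of any clique must share a bag in every tree decomposition; so some bag has ≥ 5 vertices and tw(G) ≥ 4. The upper and lower bounds meet at 4, so that is the treewidth.

Treewidth 4.
Bags: B1 = {2, 5, 8, 9, 10}  B2 = {2, 5, 8, 10, 11}  B3 = {5, 6, 8, 10, 11}  B4 = {4, 5, 6, 8, 11}  B5 = {5, 6, 8, 11, 12}  B6 = {5, 7, 8, 10, 11}  B7 = {1, 2, 5, 8, 10}  B8 = {3, 5, 6, 11, 12}
Tree: B1–B2, B2–B3, B3–B4, B4–B5, B3–B6, B2–B7, B5–B8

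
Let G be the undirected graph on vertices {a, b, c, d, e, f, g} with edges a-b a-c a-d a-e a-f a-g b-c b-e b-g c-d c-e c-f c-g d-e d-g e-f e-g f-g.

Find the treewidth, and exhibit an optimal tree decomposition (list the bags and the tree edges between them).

Every bag has size at most 5, so the width is 5 − 1 = 4 and tw(G) ≤ 4. On the other hand G contains the 5-clique {a, c, d, e, g}. A clique must lie in a single bag of any decomposition, so no decomposition can have width below 4. Combining the bounds, tw(G) = 4.

Treewidth 4.
Bags: B1 = {a, c, e, f, g}  B2 = {a, c, d, e, g}  B3 = {a, b, c, e, g}
Tree: B1–B2, B2–B3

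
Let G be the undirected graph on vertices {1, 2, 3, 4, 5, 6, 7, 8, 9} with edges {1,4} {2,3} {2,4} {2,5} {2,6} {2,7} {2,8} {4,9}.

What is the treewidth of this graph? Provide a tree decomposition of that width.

Treewidth 1.
One such decomposition:
Bags: B1 = {2, 7}  B2 = {2, 6}  B3 = {2, 4}  B4 = {2, 8}  B5 = {1, 4}  B6 = {2, 3}  B7 = {2, 5}  B8 = {4, 9}
Tree: B1–B2, B1–B3, B1–B4, B3–B5, B1–B6, B1–B7, B3–B8

Each bag holds 2 vertices, so the decomposition has width 1, which upper-bounds the treewidth. Since G has at least one edge (e.g. 2–7), it is not an edgeless graph, so tw(G) ≥ 1. The upper and lower bounds meet at 1, so that is the treewidth.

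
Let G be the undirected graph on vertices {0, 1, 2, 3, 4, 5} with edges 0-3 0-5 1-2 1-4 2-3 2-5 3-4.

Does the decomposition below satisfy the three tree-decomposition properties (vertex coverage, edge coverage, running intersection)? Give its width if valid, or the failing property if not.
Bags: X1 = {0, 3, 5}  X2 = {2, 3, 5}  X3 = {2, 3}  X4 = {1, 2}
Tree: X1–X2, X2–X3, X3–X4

A tree decomposition must satisfy three properties: every vertex lies in some bag; for every edge, both endpoints lie together in some bag; and for every vertex, the bags containing it form a connected subtree. Here vertex 4 appears in no bag, so the decomposition is invalid.

No — vertex 4 appears in no bag.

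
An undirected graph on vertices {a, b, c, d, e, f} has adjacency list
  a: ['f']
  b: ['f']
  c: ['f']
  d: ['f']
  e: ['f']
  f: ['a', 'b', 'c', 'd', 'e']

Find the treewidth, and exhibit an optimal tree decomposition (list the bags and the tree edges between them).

Treewidth 1.
Bags: B1 = {e, f}  B2 = {a, f}  B3 = {c, f}  B4 = {b, f}  B5 = {d, f}
Tree: B1–B2, B1–B3, B3–B4, B2–B5

Every bag has size at most 2, so the width is 2 − 1 = 1 and tw(G) ≤ 1. Any graph with an edge has treewidth ≥ 1, and G has the edge e–f. Therefore the treewidth is 1.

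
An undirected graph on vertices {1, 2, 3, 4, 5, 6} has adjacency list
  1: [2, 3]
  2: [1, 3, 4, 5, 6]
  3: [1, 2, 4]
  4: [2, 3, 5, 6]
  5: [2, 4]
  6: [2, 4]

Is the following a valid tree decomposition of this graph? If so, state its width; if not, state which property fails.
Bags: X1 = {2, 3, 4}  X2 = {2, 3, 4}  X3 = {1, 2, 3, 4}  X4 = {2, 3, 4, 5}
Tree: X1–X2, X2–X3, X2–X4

No — vertex 6 appears in no bag.

A tree decomposition must satisfy three properties: every vertex lies in some bag; for every edge, both endpoints lie together in some bag; and for every vertex, the bags containing it form a connected subtree. Here vertex 6 appears in no bag, so the decomposition is invalid.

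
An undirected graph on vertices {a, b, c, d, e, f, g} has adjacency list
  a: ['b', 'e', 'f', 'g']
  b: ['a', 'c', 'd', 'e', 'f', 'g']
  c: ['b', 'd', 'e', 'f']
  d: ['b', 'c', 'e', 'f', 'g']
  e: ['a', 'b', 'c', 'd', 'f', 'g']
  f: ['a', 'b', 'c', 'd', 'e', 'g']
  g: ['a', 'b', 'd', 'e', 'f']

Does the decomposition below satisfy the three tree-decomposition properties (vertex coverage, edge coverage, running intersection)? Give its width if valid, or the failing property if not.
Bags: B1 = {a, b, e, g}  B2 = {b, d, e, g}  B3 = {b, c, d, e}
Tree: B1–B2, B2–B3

A tree decomposition must satisfy three properties: every vertex lies in some bag; for every edge, both endpoints lie together in some bag; and for every vertex, the bags containing it form a connected subtree. Here vertex f appears in no bag, so the decomposition is invalid.

No — vertex f appears in no bag.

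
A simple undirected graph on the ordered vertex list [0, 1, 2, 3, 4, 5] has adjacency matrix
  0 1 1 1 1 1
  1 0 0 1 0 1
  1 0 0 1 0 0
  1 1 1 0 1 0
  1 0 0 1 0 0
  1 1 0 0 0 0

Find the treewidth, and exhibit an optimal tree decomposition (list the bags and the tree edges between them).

Every bag has size at most 3, so the width is 3 − 1 = 2 and tw(G) ≤ 2. For the lower bound, the 3 vertices {0, 1, 3} are pairwise adjacent, and any tree decomposition puts a clique entirely inside one bag — forcing width ≥ 2. Therefore the treewidth is 2.

Treewidth 2.
One optimal decomposition is:
Bags: B1 = {0, 2, 3}  B2 = {0, 3, 4}  B3 = {0, 1, 3}  B4 = {0, 1, 5}
Tree: B1–B2, B2–B3, B3–B4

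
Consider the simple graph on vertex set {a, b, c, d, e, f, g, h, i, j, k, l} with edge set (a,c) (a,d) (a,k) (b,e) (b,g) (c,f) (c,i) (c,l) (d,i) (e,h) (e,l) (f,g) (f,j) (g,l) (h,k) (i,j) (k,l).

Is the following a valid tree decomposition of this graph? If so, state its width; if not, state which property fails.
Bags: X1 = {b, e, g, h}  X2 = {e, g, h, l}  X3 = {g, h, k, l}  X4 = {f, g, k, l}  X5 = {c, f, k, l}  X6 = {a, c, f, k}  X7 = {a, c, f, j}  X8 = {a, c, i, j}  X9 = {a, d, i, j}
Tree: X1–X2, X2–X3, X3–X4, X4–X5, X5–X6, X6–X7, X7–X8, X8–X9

Every vertex of G appears in some bag (union = {a, b, c, d, e, f, g, h, i, j, k, l}); every edge is covered by a bag; and for each vertex v the set of bags containing v is connected in the bag tree. The decomposition is therefore valid. The largest bag has 4 vertices, so the width is 3.

Yes; width 3.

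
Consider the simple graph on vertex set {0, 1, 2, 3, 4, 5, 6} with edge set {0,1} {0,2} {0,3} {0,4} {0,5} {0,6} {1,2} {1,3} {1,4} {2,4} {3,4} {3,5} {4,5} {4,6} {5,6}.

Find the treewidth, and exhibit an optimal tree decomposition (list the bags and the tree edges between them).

The largest bag has 4 vertices, giving width 3; this decomposition certifies tw(G) ≤ 3. Conversely, {0, 1, 2, 4} is a clique of size 4, and the vertices of any clique must share a bag in every tree decomposition; so some bag has ≥ 4 vertices and tw(G) ≥ 3. Combining the bounds, tw(G) = 3.

Treewidth 3.
Bags: B1 = {0, 4, 5, 6}  B2 = {0, 3, 4, 5}  B3 = {0, 1, 3, 4}  B4 = {0, 1, 2, 4}
Tree: B1–B2, B2–B3, B3–B4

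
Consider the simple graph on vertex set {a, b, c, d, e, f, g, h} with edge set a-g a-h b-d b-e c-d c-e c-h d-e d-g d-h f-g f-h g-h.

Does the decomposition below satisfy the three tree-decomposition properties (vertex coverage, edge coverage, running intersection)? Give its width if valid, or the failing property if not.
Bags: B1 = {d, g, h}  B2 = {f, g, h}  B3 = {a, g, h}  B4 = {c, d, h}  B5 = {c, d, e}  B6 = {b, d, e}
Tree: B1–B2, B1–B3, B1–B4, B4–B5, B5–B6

Vertex coverage: the bags together contain {a, b, c, d, e, f, g, h}, the full vertex set. Edge coverage: each edge of G has both endpoints in at least one bag. Running intersection: for every vertex, the bags containing it form a connected subtree. All three properties hold, so this is a valid tree decomposition of width max|bag| − 1 = 2, and hence tw(G) ≤ 2.

Yes; width 2.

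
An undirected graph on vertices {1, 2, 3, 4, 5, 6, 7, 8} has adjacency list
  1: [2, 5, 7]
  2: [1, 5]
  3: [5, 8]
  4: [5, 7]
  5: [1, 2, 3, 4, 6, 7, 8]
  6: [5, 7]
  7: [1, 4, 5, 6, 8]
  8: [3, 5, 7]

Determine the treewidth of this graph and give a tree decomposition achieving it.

The largest bag has 3 vertices, giving width 2; this decomposition certifies tw(G) ≤ 2. On the other hand G contains the 3-clique {1, 2, 5}. A clique must lie in a single bag of any decomposition, so no decomposition can have width below 2. The upper and lower bounds meet at 2, so that is the treewidth.

Treewidth 2.
One such decomposition:
Bags: B1 = {1, 5, 7}  B2 = {5, 7, 8}  B3 = {3, 5, 8}  B4 = {5, 6, 7}  B5 = {1, 2, 5}  B6 = {4, 5, 7}
Tree: B1–B2, B2–B3, B2–B4, B1–B5, B2–B6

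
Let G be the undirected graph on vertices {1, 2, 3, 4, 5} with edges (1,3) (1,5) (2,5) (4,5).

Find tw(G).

1

A width-1 tree decomposition is:
Bags: B1 = {1, 5}  B2 = {1, 3}  B3 = {4, 5}  B4 = {2, 5}
Tree: B1–B2, B1–B3, B3–B4
Each bag holds 2 vertices, so the decomposition has width 1, which upper-bounds the treewidth. G has an edge, so its treewidth is at least 1. Combining the bounds, tw(G) = 1.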